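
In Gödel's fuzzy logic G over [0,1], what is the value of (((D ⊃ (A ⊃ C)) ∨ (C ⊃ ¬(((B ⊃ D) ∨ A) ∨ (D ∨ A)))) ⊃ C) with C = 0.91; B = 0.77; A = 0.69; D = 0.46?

0.91

(A ⊃ C): 0.69 ≤ 0.91, so result = 1
(D ⊃ (A ⊃ C)): 0.46 ≤ 1, so result = 1
(B ⊃ D): 0.77 > 0.46, so result = 0.46
((B ⊃ D) ∨ A) = max(0.46, 0.69) = 0.69
(D ∨ A) = max(0.46, 0.69) = 0.69
(((B ⊃ D) ∨ A) ∨ (D ∨ A)) = max(0.69, 0.69) = 0.69
¬(((B ⊃ D) ∨ A) ∨ (D ∨ A)): Gödel ¬ of 0.69 = 0 (operand ≠ 0)
(C ⊃ ¬(((B ⊃ D) ∨ A) ∨ (D ∨ A))): 0.91 > 0, so result = 0
((D ⊃ (A ⊃ C)) ∨ (C ⊃ ¬(((B ⊃ D) ∨ A) ∨ (D ∨ A)))) = max(1, 0) = 1
(((D ⊃ (A ⊃ C)) ∨ (C ⊃ ¬(((B ⊃ D) ∨ A) ∨ (D ∨ A)))) ⊃ C): 1 > 0.91, so result = 0.91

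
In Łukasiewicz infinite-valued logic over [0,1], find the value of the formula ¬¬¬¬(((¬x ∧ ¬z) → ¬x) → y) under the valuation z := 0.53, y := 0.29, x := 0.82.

0.29

¬x: Łukasiewicz ¬ gives 1 − 0.82 = 0.18
¬z: Łukasiewicz ¬ gives 1 − 0.53 = 0.47
(¬x ∧ ¬z) = min(0.18, 0.47) = 0.18
¬x: Łukasiewicz ¬ gives 1 − 0.82 = 0.18
((¬x ∧ ¬z) → ¬x): min(1, 1 − 0.18 + 0.18) = 1
(((¬x ∧ ¬z) → ¬x) → y): min(1, 1 − 1 + 0.29) = 0.29
¬(((¬x ∧ ¬z) → ¬x) → y): Łukasiewicz ¬ gives 1 − 0.29 = 0.71
¬¬(((¬x ∧ ¬z) → ¬x) → y): Łukasiewicz ¬ gives 1 − 0.71 = 0.29
¬¬¬(((¬x ∧ ¬z) → ¬x) → y): Łukasiewicz ¬ gives 1 − 0.29 = 0.71
¬¬¬¬(((¬x ∧ ¬z) → ¬x) → y): Łukasiewicz ¬ gives 1 − 0.71 = 0.29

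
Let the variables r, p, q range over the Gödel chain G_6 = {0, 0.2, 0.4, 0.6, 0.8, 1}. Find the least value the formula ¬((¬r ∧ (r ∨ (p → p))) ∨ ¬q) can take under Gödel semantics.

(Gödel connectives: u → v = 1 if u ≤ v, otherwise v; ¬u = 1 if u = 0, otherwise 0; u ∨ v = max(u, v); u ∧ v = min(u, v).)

The minimum is attained at r = 0, p = 0, q = 0:
  ¬r: Gödel ¬ of 0 = 1 (operand is 0)
  (p → p): 0 ≤ 0, so result = 1
  (r ∨ (p → p)) = max(0, 1) = 1
  (¬r ∧ (r ∨ (p → p))) = min(1, 1) = 1
  ¬q: Gödel ¬ of 0 = 1 (operand is 0)
  ((¬r ∧ (r ∨ (p → p))) ∨ ¬q) = max(1, 1) = 1
  ¬((¬r ∧ (r ∨ (p → p))) ∨ ¬q): Gödel ¬ of 1 = 0 (operand ≠ 0)
Checking all 216 assignments confirms none give a value below 0.00.

0.00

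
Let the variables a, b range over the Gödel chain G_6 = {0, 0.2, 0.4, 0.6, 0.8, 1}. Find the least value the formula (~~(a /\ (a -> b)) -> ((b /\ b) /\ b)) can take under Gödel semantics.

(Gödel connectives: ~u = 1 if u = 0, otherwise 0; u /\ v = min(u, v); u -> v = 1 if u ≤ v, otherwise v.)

The minimum is attained at a = 0.2, b = 0.2:
  (a -> b): 0.2 ≤ 0.2, so result = 1
  (a /\ (a -> b)) = min(0.2, 1) = 0.2
  ~(a /\ (a -> b)): Gödel ¬ of 0.2 = 0 (operand ≠ 0)
  ~~(a /\ (a -> b)): Gödel ¬ of 0 = 1 (operand is 0)
  (b /\ b) = min(0.2, 0.2) = 0.2
  ((b /\ b) /\ b) = min(0.2, 0.2) = 0.2
  (~~(a /\ (a -> b)) -> ((b /\ b) /\ b)): 1 > 0.2, so result = 0.2
Checking all 36 assignments confirms none give a value below 0.20.

0.20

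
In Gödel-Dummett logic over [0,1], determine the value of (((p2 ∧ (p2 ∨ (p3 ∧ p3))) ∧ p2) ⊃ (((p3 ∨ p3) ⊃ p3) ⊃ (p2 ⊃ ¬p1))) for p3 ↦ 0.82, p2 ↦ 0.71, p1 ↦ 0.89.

0.00

(p3 ∧ p3) = min(0.82, 0.82) = 0.82
(p2 ∨ (p3 ∧ p3)) = max(0.71, 0.82) = 0.82
(p2 ∧ (p2 ∨ (p3 ∧ p3))) = min(0.71, 0.82) = 0.71
((p2 ∧ (p2 ∨ (p3 ∧ p3))) ∧ p2) = min(0.71, 0.71) = 0.71
(p3 ∨ p3) = max(0.82, 0.82) = 0.82
((p3 ∨ p3) ⊃ p3): 0.82 ≤ 0.82, so result = 1
¬p1: Gödel ¬ of 0.89 = 0 (operand ≠ 0)
(p2 ⊃ ¬p1): 0.71 > 0, so result = 0
(((p3 ∨ p3) ⊃ p3) ⊃ (p2 ⊃ ¬p1)): 1 > 0, so result = 0
(((p2 ∧ (p2 ∨ (p3 ∧ p3))) ∧ p2) ⊃ (((p3 ∨ p3) ⊃ p3) ⊃ (p2 ⊃ ¬p1))): 0.71 > 0, so result = 0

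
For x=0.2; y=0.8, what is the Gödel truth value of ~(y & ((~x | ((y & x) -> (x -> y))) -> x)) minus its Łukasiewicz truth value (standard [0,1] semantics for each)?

-0.80

Gödel evaluation:
  ~x: Gödel ¬ of 0.2 = 0 (operand ≠ 0)
  (y & x) = min(0.8, 0.2) = 0.2
  (x -> y): 0.2 ≤ 0.8, so result = 1
  ((y & x) -> (x -> y)): 0.2 ≤ 1, so result = 1
  (~x | ((y & x) -> (x -> y))) = max(0, 1) = 1
  ((~x | ((y & x) -> (x -> y))) -> x): 1 > 0.2, so result = 0.2
  (y & ((~x | ((y & x) -> (x -> y))) -> x)) = min(0.8, 0.2) = 0.2
  ~(y & ((~x | ((y & x) -> (x -> y))) -> x)): Gödel ¬ of 0.2 = 0 (operand ≠ 0)
  Gödel value = 0
Łukasiewicz evaluation:
  ~x: Łukasiewicz ¬ gives 1 − 0.2 = 0.8
  (y & x) = min(0.8, 0.2) = 0.2
  (x -> y): min(1, 1 − 0.2 + 0.8) = 1
  ((y & x) -> (x -> y)): min(1, 1 − 0.2 + 1) = 1
  (~x | ((y & x) -> (x -> y))) = max(0.8, 1) = 1
  ((~x | ((y & x) -> (x -> y))) -> x): min(1, 1 − 1 + 0.2) = 0.2
  (y & ((~x | ((y & x) -> (x -> y))) -> x)) = min(0.8, 0.2) = 0.2
  ~(y & ((~x | ((y & x) -> (x -> y))) -> x)): Łukasiewicz ¬ gives 1 − 0.2 = 0.8
  Łukasiewicz value = 0.8
Difference: 0 − 0.8 = -0.80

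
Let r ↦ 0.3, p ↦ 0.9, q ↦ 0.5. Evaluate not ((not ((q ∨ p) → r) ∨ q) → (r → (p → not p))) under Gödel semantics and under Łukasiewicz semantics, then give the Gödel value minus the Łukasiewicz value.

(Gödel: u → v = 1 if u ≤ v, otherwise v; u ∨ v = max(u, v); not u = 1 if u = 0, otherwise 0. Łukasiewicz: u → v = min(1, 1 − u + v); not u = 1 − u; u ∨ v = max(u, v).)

Gödel evaluation:
  (q ∨ p) = max(0.5, 0.9) = 0.9
  ((q ∨ p) → r): 0.9 > 0.3, so result = 0.3
  not ((q ∨ p) → r): Gödel ¬ of 0.3 = 0 (operand ≠ 0)
  (not ((q ∨ p) → r) ∨ q) = max(0, 0.5) = 0.5
  not p: Gödel ¬ of 0.9 = 0 (operand ≠ 0)
  (p → not p): 0.9 > 0, so result = 0
  (r → (p → not p)): 0.3 > 0, so result = 0
  ((not ((q ∨ p) → r) ∨ q) → (r → (p → not p))): 0.5 > 0, so result = 0
  not ((not ((q ∨ p) → r) ∨ q) → (r → (p → not p))): Gödel ¬ of 0 = 1 (operand is 0)
  Gödel value = 1
Łukasiewicz evaluation:
  (q ∨ p) = max(0.5, 0.9) = 0.9
  ((q ∨ p) → r): min(1, 1 − 0.9 + 0.3) = 0.4
  not ((q ∨ p) → r): Łukasiewicz ¬ gives 1 − 0.4 = 0.6
  (not ((q ∨ p) → r) ∨ q) = max(0.6, 0.5) = 0.6
  not p: Łukasiewicz ¬ gives 1 − 0.9 = 0.1
  (p → not p): min(1, 1 − 0.9 + 0.1) = 0.2
  (r → (p → not p)): min(1, 1 − 0.3 + 0.2) = 0.9
  ((not ((q ∨ p) → r) ∨ q) → (r → (p → not p))): min(1, 1 − 0.6 + 0.9) = 1
  not ((not ((q ∨ p) → r) ∨ q) → (r → (p → not p))): Łukasiewicz ¬ gives 1 − 1 = 0
  Łukasiewicz value = 0
Difference: 1 − 0 = 1.00

1.00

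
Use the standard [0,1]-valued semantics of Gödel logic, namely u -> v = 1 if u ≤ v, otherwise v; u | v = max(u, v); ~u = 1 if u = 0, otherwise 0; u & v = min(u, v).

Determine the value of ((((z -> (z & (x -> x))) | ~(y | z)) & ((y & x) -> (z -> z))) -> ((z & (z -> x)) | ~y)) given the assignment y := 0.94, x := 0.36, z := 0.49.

(x -> x): 0.36 ≤ 0.36, so result = 1
(z & (x -> x)) = min(0.49, 1) = 0.49
(z -> (z & (x -> x))): 0.49 ≤ 0.49, so result = 1
(y | z) = max(0.94, 0.49) = 0.94
~(y | z): Gödel ¬ of 0.94 = 0 (operand ≠ 0)
((z -> (z & (x -> x))) | ~(y | z)) = max(1, 0) = 1
(y & x) = min(0.94, 0.36) = 0.36
(z -> z): 0.49 ≤ 0.49, so result = 1
((y & x) -> (z -> z)): 0.36 ≤ 1, so result = 1
(((z -> (z & (x -> x))) | ~(y | z)) & ((y & x) -> (z -> z))) = min(1, 1) = 1
(z -> x): 0.49 > 0.36, so result = 0.36
(z & (z -> x)) = min(0.49, 0.36) = 0.36
~y: Gödel ¬ of 0.94 = 0 (operand ≠ 0)
((z & (z -> x)) | ~y) = max(0.36, 0) = 0.36
((((z -> (z & (x -> x))) | ~(y | z)) & ((y & x) -> (z -> z))) -> ((z & (z -> x)) | ~y)): 1 > 0.36, so result = 0.36

0.36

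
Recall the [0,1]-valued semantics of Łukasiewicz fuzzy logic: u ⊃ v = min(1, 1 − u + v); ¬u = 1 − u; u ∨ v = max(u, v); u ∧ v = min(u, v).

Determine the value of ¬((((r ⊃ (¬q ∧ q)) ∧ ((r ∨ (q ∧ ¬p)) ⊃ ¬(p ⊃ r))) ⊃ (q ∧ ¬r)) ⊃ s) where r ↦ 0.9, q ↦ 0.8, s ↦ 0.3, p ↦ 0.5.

0.70

¬q: Łukasiewicz ¬ gives 1 − 0.8 = 0.2
(¬q ∧ q) = min(0.2, 0.8) = 0.2
(r ⊃ (¬q ∧ q)): min(1, 1 − 0.9 + 0.2) = 0.3
¬p: Łukasiewicz ¬ gives 1 − 0.5 = 0.5
(q ∧ ¬p) = min(0.8, 0.5) = 0.5
(r ∨ (q ∧ ¬p)) = max(0.9, 0.5) = 0.9
(p ⊃ r): min(1, 1 − 0.5 + 0.9) = 1
¬(p ⊃ r): Łukasiewicz ¬ gives 1 − 1 = 0
((r ∨ (q ∧ ¬p)) ⊃ ¬(p ⊃ r)): min(1, 1 − 0.9 + 0) = 0.1
((r ⊃ (¬q ∧ q)) ∧ ((r ∨ (q ∧ ¬p)) ⊃ ¬(p ⊃ r))) = min(0.3, 0.1) = 0.1
¬r: Łukasiewicz ¬ gives 1 − 0.9 = 0.1
(q ∧ ¬r) = min(0.8, 0.1) = 0.1
(((r ⊃ (¬q ∧ q)) ∧ ((r ∨ (q ∧ ¬p)) ⊃ ¬(p ⊃ r))) ⊃ (q ∧ ¬r)): min(1, 1 − 0.1 + 0.1) = 1
((((r ⊃ (¬q ∧ q)) ∧ ((r ∨ (q ∧ ¬p)) ⊃ ¬(p ⊃ r))) ⊃ (q ∧ ¬r)) ⊃ s): min(1, 1 − 1 + 0.3) = 0.3
¬((((r ⊃ (¬q ∧ q)) ∧ ((r ∨ (q ∧ ¬p)) ⊃ ¬(p ⊃ r))) ⊃ (q ∧ ¬r)) ⊃ s): Łukasiewicz ¬ gives 1 − 0.3 = 0.7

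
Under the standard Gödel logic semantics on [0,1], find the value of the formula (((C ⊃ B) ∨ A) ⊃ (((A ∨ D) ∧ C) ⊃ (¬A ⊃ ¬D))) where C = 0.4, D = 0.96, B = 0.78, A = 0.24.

1.00

(C ⊃ B): 0.4 ≤ 0.78, so result = 1
((C ⊃ B) ∨ A) = max(1, 0.24) = 1
(A ∨ D) = max(0.24, 0.96) = 0.96
((A ∨ D) ∧ C) = min(0.96, 0.4) = 0.4
¬A: Gödel ¬ of 0.24 = 0 (operand ≠ 0)
¬D: Gödel ¬ of 0.96 = 0 (operand ≠ 0)
(¬A ⊃ ¬D): 0 ≤ 0, so result = 1
(((A ∨ D) ∧ C) ⊃ (¬A ⊃ ¬D)): 0.4 ≤ 1, so result = 1
(((C ⊃ B) ∨ A) ⊃ (((A ∨ D) ∧ C) ⊃ (¬A ⊃ ¬D))): 1 ≤ 1, so result = 1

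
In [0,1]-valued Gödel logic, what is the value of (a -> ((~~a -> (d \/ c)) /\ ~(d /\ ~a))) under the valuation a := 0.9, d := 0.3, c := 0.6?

0.60

~a: Gödel ¬ of 0.9 = 0 (operand ≠ 0)
~~a: Gödel ¬ of 0 = 1 (operand is 0)
(d \/ c) = max(0.3, 0.6) = 0.6
(~~a -> (d \/ c)): 1 > 0.6, so result = 0.6
~a: Gödel ¬ of 0.9 = 0 (operand ≠ 0)
(d /\ ~a) = min(0.3, 0) = 0
~(d /\ ~a): Gödel ¬ of 0 = 1 (operand is 0)
((~~a -> (d \/ c)) /\ ~(d /\ ~a)) = min(0.6, 1) = 0.6
(a -> ((~~a -> (d \/ c)) /\ ~(d /\ ~a))): 0.9 > 0.6, so result = 0.6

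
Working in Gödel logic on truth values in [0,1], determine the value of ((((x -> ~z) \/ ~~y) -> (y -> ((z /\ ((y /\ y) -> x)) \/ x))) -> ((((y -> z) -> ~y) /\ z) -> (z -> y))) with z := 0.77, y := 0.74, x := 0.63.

~z: Gödel ¬ of 0.77 = 0 (operand ≠ 0)
(x -> ~z): 0.63 > 0, so result = 0
~y: Gödel ¬ of 0.74 = 0 (operand ≠ 0)
~~y: Gödel ¬ of 0 = 1 (operand is 0)
((x -> ~z) \/ ~~y) = max(0, 1) = 1
(y /\ y) = min(0.74, 0.74) = 0.74
((y /\ y) -> x): 0.74 > 0.63, so result = 0.63
(z /\ ((y /\ y) -> x)) = min(0.77, 0.63) = 0.63
((z /\ ((y /\ y) -> x)) \/ x) = max(0.63, 0.63) = 0.63
(y -> ((z /\ ((y /\ y) -> x)) \/ x)): 0.74 > 0.63, so result = 0.63
(((x -> ~z) \/ ~~y) -> (y -> ((z /\ ((y /\ y) -> x)) \/ x))): 1 > 0.63, so result = 0.63
(y -> z): 0.74 ≤ 0.77, so result = 1
~y: Gödel ¬ of 0.74 = 0 (operand ≠ 0)
((y -> z) -> ~y): 1 > 0, so result = 0
(((y -> z) -> ~y) /\ z) = min(0, 0.77) = 0
(z -> y): 0.77 > 0.74, so result = 0.74
((((y -> z) -> ~y) /\ z) -> (z -> y)): 0 ≤ 0.74, so result = 1
((((x -> ~z) \/ ~~y) -> (y -> ((z /\ ((y /\ y) -> x)) \/ x))) -> ((((y -> z) -> ~y) /\ z) -> (z -> y))): 0.63 ≤ 1, so result = 1

1.00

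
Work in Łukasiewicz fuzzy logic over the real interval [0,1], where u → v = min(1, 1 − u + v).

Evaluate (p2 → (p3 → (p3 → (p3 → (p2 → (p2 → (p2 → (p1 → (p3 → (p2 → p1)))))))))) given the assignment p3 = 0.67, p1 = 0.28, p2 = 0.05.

(p2 → p1): min(1, 1 − 0.05 + 0.28) = 1
(p3 → (p2 → p1)): min(1, 1 − 0.67 + 1) = 1
(p1 → (p3 → (p2 → p1))): min(1, 1 − 0.28 + 1) = 1
(p2 → (p1 → (p3 → (p2 → p1)))): min(1, 1 − 0.05 + 1) = 1
(p2 → (p2 → (p1 → (p3 → (p2 → p1))))): min(1, 1 − 0.05 + 1) = 1
(p2 → (p2 → (p2 → (p1 → (p3 → (p2 → p1)))))): min(1, 1 − 0.05 + 1) = 1
(p3 → (p2 → (p2 → (p2 → (p1 → (p3 → (p2 → p1))))))): min(1, 1 − 0.67 + 1) = 1
(p3 → (p3 → (p2 → (p2 → (p2 → (p1 → (p3 → (p2 → p1)))))))): min(1, 1 − 0.67 + 1) = 1
(p3 → (p3 → (p3 → (p2 → (p2 → (p2 → (p1 → (p3 → (p2 → p1))))))))): min(1, 1 − 0.67 + 1) = 1
(p2 → (p3 → (p3 → (p3 → (p2 → (p2 → (p2 → (p1 → (p3 → (p2 → p1)))))))))): min(1, 1 − 0.05 + 1) = 1

1.00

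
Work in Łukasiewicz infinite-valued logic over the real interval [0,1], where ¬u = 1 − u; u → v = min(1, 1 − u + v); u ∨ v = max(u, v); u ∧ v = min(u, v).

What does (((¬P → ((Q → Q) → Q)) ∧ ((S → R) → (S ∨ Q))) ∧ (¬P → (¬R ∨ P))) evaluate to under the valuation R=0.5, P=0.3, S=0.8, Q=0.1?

¬P: Łukasiewicz ¬ gives 1 − 0.3 = 0.7
(Q → Q): min(1, 1 − 0.1 + 0.1) = 1
((Q → Q) → Q): min(1, 1 − 1 + 0.1) = 0.1
(¬P → ((Q → Q) → Q)): min(1, 1 − 0.7 + 0.1) = 0.4
(S → R): min(1, 1 − 0.8 + 0.5) = 0.7
(S ∨ Q) = max(0.8, 0.1) = 0.8
((S → R) → (S ∨ Q)): min(1, 1 − 0.7 + 0.8) = 1
((¬P → ((Q → Q) → Q)) ∧ ((S → R) → (S ∨ Q))) = min(0.4, 1) = 0.4
¬P: Łukasiewicz ¬ gives 1 − 0.3 = 0.7
¬R: Łukasiewicz ¬ gives 1 − 0.5 = 0.5
(¬R ∨ P) = max(0.5, 0.3) = 0.5
(¬P → (¬R ∨ P)): min(1, 1 − 0.7 + 0.5) = 0.8
(((¬P → ((Q → Q) → Q)) ∧ ((S → R) → (S ∨ Q))) ∧ (¬P → (¬R ∨ P))) = min(0.4, 0.8) = 0.4

0.40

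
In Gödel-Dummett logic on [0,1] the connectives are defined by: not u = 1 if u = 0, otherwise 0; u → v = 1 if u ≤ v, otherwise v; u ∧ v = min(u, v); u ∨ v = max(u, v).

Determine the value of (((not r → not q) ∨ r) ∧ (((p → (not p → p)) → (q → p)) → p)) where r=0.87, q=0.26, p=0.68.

0.68

not r: Gödel ¬ of 0.87 = 0 (operand ≠ 0)
not q: Gödel ¬ of 0.26 = 0 (operand ≠ 0)
(not r → not q): 0 ≤ 0, so result = 1
((not r → not q) ∨ r) = max(1, 0.87) = 1
not p: Gödel ¬ of 0.68 = 0 (operand ≠ 0)
(not p → p): 0 ≤ 0.68, so result = 1
(p → (not p → p)): 0.68 ≤ 1, so result = 1
(q → p): 0.26 ≤ 0.68, so result = 1
((p → (not p → p)) → (q → p)): 1 ≤ 1, so result = 1
(((p → (not p → p)) → (q → p)) → p): 1 > 0.68, so result = 0.68
(((not r → not q) ∨ r) ∧ (((p → (not p → p)) → (q → p)) → p)) = min(1, 0.68) = 0.68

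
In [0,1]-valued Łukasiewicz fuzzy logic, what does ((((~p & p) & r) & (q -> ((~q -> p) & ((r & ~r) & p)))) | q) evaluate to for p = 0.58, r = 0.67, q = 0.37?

0.42

~p: Łukasiewicz ¬ gives 1 − 0.58 = 0.42
(~p & p) = min(0.42, 0.58) = 0.42
((~p & p) & r) = min(0.42, 0.67) = 0.42
~q: Łukasiewicz ¬ gives 1 − 0.37 = 0.63
(~q -> p): min(1, 1 − 0.63 + 0.58) = 0.95
~r: Łukasiewicz ¬ gives 1 − 0.67 = 0.33
(r & ~r) = min(0.67, 0.33) = 0.33
((r & ~r) & p) = min(0.33, 0.58) = 0.33
((~q -> p) & ((r & ~r) & p)) = min(0.95, 0.33) = 0.33
(q -> ((~q -> p) & ((r & ~r) & p))): min(1, 1 − 0.37 + 0.33) = 0.96
(((~p & p) & r) & (q -> ((~q -> p) & ((r & ~r) & p)))) = min(0.42, 0.96) = 0.42
((((~p & p) & r) & (q -> ((~q -> p) & ((r & ~r) & p)))) | q) = max(0.42, 0.37) = 0.42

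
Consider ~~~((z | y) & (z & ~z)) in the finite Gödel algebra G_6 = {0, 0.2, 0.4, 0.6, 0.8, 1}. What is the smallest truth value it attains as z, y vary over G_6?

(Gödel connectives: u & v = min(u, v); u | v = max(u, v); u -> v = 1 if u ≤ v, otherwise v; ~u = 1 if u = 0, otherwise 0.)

1.00

Every assignment gives 1. For instance at z = 0, y = 0:
  (z | y) = max(0, 0) = 0
  ~z: Gödel ¬ of 0 = 1 (operand is 0)
  (z & ~z) = min(0, 1) = 0
  ((z | y) & (z & ~z)) = min(0, 0) = 0
  ~((z | y) & (z & ~z)): Gödel ¬ of 0 = 1 (operand is 0)
  ~~((z | y) & (z & ~z)): Gödel ¬ of 1 = 0 (operand ≠ 0)
  ~~~((z | y) & (z & ~z)): Gödel ¬ of 0 = 1 (operand is 0)
All 36 assignments give value 1 — the formula is a G_6-tautology.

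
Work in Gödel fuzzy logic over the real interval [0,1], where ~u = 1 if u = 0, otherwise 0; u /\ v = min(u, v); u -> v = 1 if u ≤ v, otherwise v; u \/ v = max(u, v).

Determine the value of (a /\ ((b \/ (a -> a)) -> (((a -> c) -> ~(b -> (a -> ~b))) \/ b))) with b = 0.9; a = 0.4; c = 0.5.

(a -> a): 0.4 ≤ 0.4, so result = 1
(b \/ (a -> a)) = max(0.9, 1) = 1
(a -> c): 0.4 ≤ 0.5, so result = 1
~b: Gödel ¬ of 0.9 = 0 (operand ≠ 0)
(a -> ~b): 0.4 > 0, so result = 0
(b -> (a -> ~b)): 0.9 > 0, so result = 0
~(b -> (a -> ~b)): Gödel ¬ of 0 = 1 (operand is 0)
((a -> c) -> ~(b -> (a -> ~b))): 1 ≤ 1, so result = 1
(((a -> c) -> ~(b -> (a -> ~b))) \/ b) = max(1, 0.9) = 1
((b \/ (a -> a)) -> (((a -> c) -> ~(b -> (a -> ~b))) \/ b)): 1 ≤ 1, so result = 1
(a /\ ((b \/ (a -> a)) -> (((a -> c) -> ~(b -> (a -> ~b))) \/ b))) = min(0.4, 1) = 0.4

0.40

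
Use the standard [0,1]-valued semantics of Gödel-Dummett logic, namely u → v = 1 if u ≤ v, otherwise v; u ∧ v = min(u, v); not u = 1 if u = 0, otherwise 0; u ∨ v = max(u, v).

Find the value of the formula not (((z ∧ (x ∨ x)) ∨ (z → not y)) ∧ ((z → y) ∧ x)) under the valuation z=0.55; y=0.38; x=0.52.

0.00

(x ∨ x) = max(0.52, 0.52) = 0.52
(z ∧ (x ∨ x)) = min(0.55, 0.52) = 0.52
not y: Gödel ¬ of 0.38 = 0 (operand ≠ 0)
(z → not y): 0.55 > 0, so result = 0
((z ∧ (x ∨ x)) ∨ (z → not y)) = max(0.52, 0) = 0.52
(z → y): 0.55 > 0.38, so result = 0.38
((z → y) ∧ x) = min(0.38, 0.52) = 0.38
(((z ∧ (x ∨ x)) ∨ (z → not y)) ∧ ((z → y) ∧ x)) = min(0.52, 0.38) = 0.38
not (((z ∧ (x ∨ x)) ∨ (z → not y)) ∧ ((z → y) ∧ x)): Gödel ¬ of 0.38 = 0 (operand ≠ 0)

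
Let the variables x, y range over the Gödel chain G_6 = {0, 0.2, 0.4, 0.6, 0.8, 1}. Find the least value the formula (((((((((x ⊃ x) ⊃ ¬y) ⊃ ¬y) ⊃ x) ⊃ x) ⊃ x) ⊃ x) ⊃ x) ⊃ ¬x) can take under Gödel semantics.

The minimum is attained at x = 0.2, y = 0:
  (x ⊃ x): 0.2 ≤ 0.2, so result = 1
  ¬y: Gödel ¬ of 0 = 1 (operand is 0)
  ((x ⊃ x) ⊃ ¬y): 1 ≤ 1, so result = 1
  ¬y: Gödel ¬ of 0 = 1 (operand is 0)
  (((x ⊃ x) ⊃ ¬y) ⊃ ¬y): 1 ≤ 1, so result = 1
  ((((x ⊃ x) ⊃ ¬y) ⊃ ¬y) ⊃ x): 1 > 0.2, so result = 0.2
  (((((x ⊃ x) ⊃ ¬y) ⊃ ¬y) ⊃ x) ⊃ x): 0.2 ≤ 0.2, so result = 1
  ((((((x ⊃ x) ⊃ ¬y) ⊃ ¬y) ⊃ x) ⊃ x) ⊃ x): 1 > 0.2, so result = 0.2
  (((((((x ⊃ x) ⊃ ¬y) ⊃ ¬y) ⊃ x) ⊃ x) ⊃ x) ⊃ x): 0.2 ≤ 0.2, so result = 1
  ((((((((x ⊃ x) ⊃ ¬y) ⊃ ¬y) ⊃ x) ⊃ x) ⊃ x) ⊃ x) ⊃ x): 1 > 0.2, so result = 0.2
  ¬x: Gödel ¬ of 0.2 = 0 (operand ≠ 0)
  (((((((((x ⊃ x) ⊃ ¬y) ⊃ ¬y) ⊃ x) ⊃ x) ⊃ x) ⊃ x) ⊃ x) ⊃ ¬x): 0.2 > 0, so result = 0
Checking all 36 assignments confirms none give a value below 0.00.

0.00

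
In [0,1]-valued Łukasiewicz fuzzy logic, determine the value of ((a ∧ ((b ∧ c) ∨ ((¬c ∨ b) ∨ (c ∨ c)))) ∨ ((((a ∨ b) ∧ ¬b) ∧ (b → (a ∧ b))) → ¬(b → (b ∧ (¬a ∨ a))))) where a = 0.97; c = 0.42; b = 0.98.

0.99

(b ∧ c) = min(0.98, 0.42) = 0.42
¬c: Łukasiewicz ¬ gives 1 − 0.42 = 0.58
(¬c ∨ b) = max(0.58, 0.98) = 0.98
(c ∨ c) = max(0.42, 0.42) = 0.42
((¬c ∨ b) ∨ (c ∨ c)) = max(0.98, 0.42) = 0.98
((b ∧ c) ∨ ((¬c ∨ b) ∨ (c ∨ c))) = max(0.42, 0.98) = 0.98
(a ∧ ((b ∧ c) ∨ ((¬c ∨ b) ∨ (c ∨ c)))) = min(0.97, 0.98) = 0.97
(a ∨ b) = max(0.97, 0.98) = 0.98
¬b: Łukasiewicz ¬ gives 1 − 0.98 = 0.02
((a ∨ b) ∧ ¬b) = min(0.98, 0.02) = 0.02
(a ∧ b) = min(0.97, 0.98) = 0.97
(b → (a ∧ b)): min(1, 1 − 0.98 + 0.97) = 0.99
(((a ∨ b) ∧ ¬b) ∧ (b → (a ∧ b))) = min(0.02, 0.99) = 0.02
¬a: Łukasiewicz ¬ gives 1 − 0.97 = 0.03
(¬a ∨ a) = max(0.03, 0.97) = 0.97
(b ∧ (¬a ∨ a)) = min(0.98, 0.97) = 0.97
(b → (b ∧ (¬a ∨ a))): min(1, 1 − 0.98 + 0.97) = 0.99
¬(b → (b ∧ (¬a ∨ a))): Łukasiewicz ¬ gives 1 − 0.99 = 0.01
((((a ∨ b) ∧ ¬b) ∧ (b → (a ∧ b))) → ¬(b → (b ∧ (¬a ∨ a)))): min(1, 1 − 0.02 + 0.01) = 0.99
((a ∧ ((b ∧ c) ∨ ((¬c ∨ b) ∨ (c ∨ c)))) ∨ ((((a ∨ b) ∧ ¬b) ∧ (b → (a ∧ b))) → ¬(b → (b ∧ (¬a ∨ a))))) = max(0.97, 0.99) = 0.99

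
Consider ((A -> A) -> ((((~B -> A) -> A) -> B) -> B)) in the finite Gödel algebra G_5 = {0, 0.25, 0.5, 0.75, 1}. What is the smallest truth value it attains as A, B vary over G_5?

0.25

The minimum is attained at A = 0, B = 0.25:
  (A -> A): 0 ≤ 0, so result = 1
  ~B: Gödel ¬ of 0.25 = 0 (operand ≠ 0)
  (~B -> A): 0 ≤ 0, so result = 1
  ((~B -> A) -> A): 1 > 0, so result = 0
  (((~B -> A) -> A) -> B): 0 ≤ 0.25, so result = 1
  ((((~B -> A) -> A) -> B) -> B): 1 > 0.25, so result = 0.25
  ((A -> A) -> ((((~B -> A) -> A) -> B) -> B)): 1 > 0.25, so result = 0.25
Checking all 25 assignments confirms none give a value below 0.25.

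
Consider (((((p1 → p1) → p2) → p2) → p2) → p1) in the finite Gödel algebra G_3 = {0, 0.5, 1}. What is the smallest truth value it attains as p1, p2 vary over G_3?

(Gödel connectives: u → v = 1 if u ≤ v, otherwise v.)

0.00

The minimum is attained at p1 = 0, p2 = 0.5:
  (p1 → p1): 0 ≤ 0, so result = 1
  ((p1 → p1) → p2): 1 > 0.5, so result = 0.5
  (((p1 → p1) → p2) → p2): 0.5 ≤ 0.5, so result = 1
  ((((p1 → p1) → p2) → p2) → p2): 1 > 0.5, so result = 0.5
  (((((p1 → p1) → p2) → p2) → p2) → p1): 0.5 > 0, so result = 0
Checking all 9 assignments confirms none give a value below 0.00.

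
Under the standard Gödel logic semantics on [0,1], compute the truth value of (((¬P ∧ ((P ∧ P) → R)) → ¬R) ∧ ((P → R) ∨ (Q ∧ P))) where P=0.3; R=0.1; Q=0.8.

0.30

¬P: Gödel ¬ of 0.3 = 0 (operand ≠ 0)
(P ∧ P) = min(0.3, 0.3) = 0.3
((P ∧ P) → R): 0.3 > 0.1, so result = 0.1
(¬P ∧ ((P ∧ P) → R)) = min(0, 0.1) = 0
¬R: Gödel ¬ of 0.1 = 0 (operand ≠ 0)
((¬P ∧ ((P ∧ P) → R)) → ¬R): 0 ≤ 0, so result = 1
(P → R): 0.3 > 0.1, so result = 0.1
(Q ∧ P) = min(0.8, 0.3) = 0.3
((P → R) ∨ (Q ∧ P)) = max(0.1, 0.3) = 0.3
(((¬P ∧ ((P ∧ P) → R)) → ¬R) ∧ ((P → R) ∨ (Q ∧ P))) = min(1, 0.3) = 0.3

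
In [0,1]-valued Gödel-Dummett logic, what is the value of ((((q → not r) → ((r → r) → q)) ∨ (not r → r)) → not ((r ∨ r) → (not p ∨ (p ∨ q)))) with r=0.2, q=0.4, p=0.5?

0.00

not r: Gödel ¬ of 0.2 = 0 (operand ≠ 0)
(q → not r): 0.4 > 0, so result = 0
(r → r): 0.2 ≤ 0.2, so result = 1
((r → r) → q): 1 > 0.4, so result = 0.4
((q → not r) → ((r → r) → q)): 0 ≤ 0.4, so result = 1
not r: Gödel ¬ of 0.2 = 0 (operand ≠ 0)
(not r → r): 0 ≤ 0.2, so result = 1
(((q → not r) → ((r → r) → q)) ∨ (not r → r)) = max(1, 1) = 1
(r ∨ r) = max(0.2, 0.2) = 0.2
not p: Gödel ¬ of 0.5 = 0 (operand ≠ 0)
(p ∨ q) = max(0.5, 0.4) = 0.5
(not p ∨ (p ∨ q)) = max(0, 0.5) = 0.5
((r ∨ r) → (not p ∨ (p ∨ q))): 0.2 ≤ 0.5, so result = 1
not ((r ∨ r) → (not p ∨ (p ∨ q))): Gödel ¬ of 1 = 0 (operand ≠ 0)
((((q → not r) → ((r → r) → q)) ∨ (not r → r)) → not ((r ∨ r) → (not p ∨ (p ∨ q)))): 1 > 0, so result = 0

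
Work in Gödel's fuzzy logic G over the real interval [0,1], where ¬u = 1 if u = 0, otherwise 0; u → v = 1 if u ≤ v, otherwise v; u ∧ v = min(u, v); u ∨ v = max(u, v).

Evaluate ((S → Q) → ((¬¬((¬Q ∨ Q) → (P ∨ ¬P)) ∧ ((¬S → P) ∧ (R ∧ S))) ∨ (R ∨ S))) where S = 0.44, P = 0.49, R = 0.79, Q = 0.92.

0.79

(S → Q): 0.44 ≤ 0.92, so result = 1
¬Q: Gödel ¬ of 0.92 = 0 (operand ≠ 0)
(¬Q ∨ Q) = max(0, 0.92) = 0.92
¬P: Gödel ¬ of 0.49 = 0 (operand ≠ 0)
(P ∨ ¬P) = max(0.49, 0) = 0.49
((¬Q ∨ Q) → (P ∨ ¬P)): 0.92 > 0.49, so result = 0.49
¬((¬Q ∨ Q) → (P ∨ ¬P)): Gödel ¬ of 0.49 = 0 (operand ≠ 0)
¬¬((¬Q ∨ Q) → (P ∨ ¬P)): Gödel ¬ of 0 = 1 (operand is 0)
¬S: Gödel ¬ of 0.44 = 0 (operand ≠ 0)
(¬S → P): 0 ≤ 0.49, so result = 1
(R ∧ S) = min(0.79, 0.44) = 0.44
((¬S → P) ∧ (R ∧ S)) = min(1, 0.44) = 0.44
(¬¬((¬Q ∨ Q) → (P ∨ ¬P)) ∧ ((¬S → P) ∧ (R ∧ S))) = min(1, 0.44) = 0.44
(R ∨ S) = max(0.79, 0.44) = 0.79
((¬¬((¬Q ∨ Q) → (P ∨ ¬P)) ∧ ((¬S → P) ∧ (R ∧ S))) ∨ (R ∨ S)) = max(0.44, 0.79) = 0.79
((S → Q) → ((¬¬((¬Q ∨ Q) → (P ∨ ¬P)) ∧ ((¬S → P) ∧ (R ∧ S))) ∨ (R ∨ S))): 1 > 0.79, so result = 0.79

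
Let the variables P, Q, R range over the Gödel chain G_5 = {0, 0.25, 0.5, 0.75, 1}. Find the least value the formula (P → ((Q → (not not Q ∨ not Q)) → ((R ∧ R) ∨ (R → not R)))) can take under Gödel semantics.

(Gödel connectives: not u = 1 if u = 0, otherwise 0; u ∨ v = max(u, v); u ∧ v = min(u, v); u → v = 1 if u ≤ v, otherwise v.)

0.25

The minimum is attained at P = 0.5, Q = 0, R = 0.25:
  not Q: Gödel ¬ of 0 = 1 (operand is 0)
  not not Q: Gödel ¬ of 1 = 0 (operand ≠ 0)
  not Q: Gödel ¬ of 0 = 1 (operand is 0)
  (not not Q ∨ not Q) = max(0, 1) = 1
  (Q → (not not Q ∨ not Q)): 0 ≤ 1, so result = 1
  (R ∧ R) = min(0.25, 0.25) = 0.25
  not R: Gödel ¬ of 0.25 = 0 (operand ≠ 0)
  (R → not R): 0.25 > 0, so result = 0
  ((R ∧ R) ∨ (R → not R)) = max(0.25, 0) = 0.25
  ((Q → (not not Q ∨ not Q)) → ((R ∧ R) ∨ (R → not R))): 1 > 0.25, so result = 0.25
  (P → ((Q → (not not Q ∨ not Q)) → ((R ∧ R) ∨ (R → not R)))): 0.5 > 0.25, so result = 0.25
Checking all 125 assignments confirms none give a value below 0.25.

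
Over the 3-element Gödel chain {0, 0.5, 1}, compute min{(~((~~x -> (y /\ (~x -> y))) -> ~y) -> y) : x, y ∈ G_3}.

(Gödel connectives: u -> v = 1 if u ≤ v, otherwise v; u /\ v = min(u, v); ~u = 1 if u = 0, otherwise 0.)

0.50

The minimum is attained at x = 0, y = 0.5:
  ~x: Gödel ¬ of 0 = 1 (operand is 0)
  ~~x: Gödel ¬ of 1 = 0 (operand ≠ 0)
  ~x: Gödel ¬ of 0 = 1 (operand is 0)
  (~x -> y): 1 > 0.5, so result = 0.5
  (y /\ (~x -> y)) = min(0.5, 0.5) = 0.5
  (~~x -> (y /\ (~x -> y))): 0 ≤ 0.5, so result = 1
  ~y: Gödel ¬ of 0.5 = 0 (operand ≠ 0)
  ((~~x -> (y /\ (~x -> y))) -> ~y): 1 > 0, so result = 0
  ~((~~x -> (y /\ (~x -> y))) -> ~y): Gödel ¬ of 0 = 1 (operand is 0)
  (~((~~x -> (y /\ (~x -> y))) -> ~y) -> y): 1 > 0.5, so result = 0.5
Checking all 9 assignments confirms none give a value below 0.50.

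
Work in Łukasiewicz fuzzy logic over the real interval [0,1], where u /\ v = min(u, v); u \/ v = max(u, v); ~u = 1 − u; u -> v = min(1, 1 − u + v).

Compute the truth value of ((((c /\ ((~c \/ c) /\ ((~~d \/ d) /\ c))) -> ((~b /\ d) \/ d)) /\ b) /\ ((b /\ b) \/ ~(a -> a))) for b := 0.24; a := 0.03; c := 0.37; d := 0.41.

~c: Łukasiewicz ¬ gives 1 − 0.37 = 0.63
(~c \/ c) = max(0.63, 0.37) = 0.63
~d: Łukasiewicz ¬ gives 1 − 0.41 = 0.59
~~d: Łukasiewicz ¬ gives 1 − 0.59 = 0.41
(~~d \/ d) = max(0.41, 0.41) = 0.41
((~~d \/ d) /\ c) = min(0.41, 0.37) = 0.37
((~c \/ c) /\ ((~~d \/ d) /\ c)) = min(0.63, 0.37) = 0.37
(c /\ ((~c \/ c) /\ ((~~d \/ d) /\ c))) = min(0.37, 0.37) = 0.37
~b: Łukasiewicz ¬ gives 1 − 0.24 = 0.76
(~b /\ d) = min(0.76, 0.41) = 0.41
((~b /\ d) \/ d) = max(0.41, 0.41) = 0.41
((c /\ ((~c \/ c) /\ ((~~d \/ d) /\ c))) -> ((~b /\ d) \/ d)): min(1, 1 − 0.37 + 0.41) = 1
(((c /\ ((~c \/ c) /\ ((~~d \/ d) /\ c))) -> ((~b /\ d) \/ d)) /\ b) = min(1, 0.24) = 0.24
(b /\ b) = min(0.24, 0.24) = 0.24
(a -> a): min(1, 1 − 0.03 + 0.03) = 1
~(a -> a): Łukasiewicz ¬ gives 1 − 1 = 0
((b /\ b) \/ ~(a -> a)) = max(0.24, 0) = 0.24
((((c /\ ((~c \/ c) /\ ((~~d \/ d) /\ c))) -> ((~b /\ d) \/ d)) /\ b) /\ ((b /\ b) \/ ~(a -> a))) = min(0.24, 0.24) = 0.24

0.24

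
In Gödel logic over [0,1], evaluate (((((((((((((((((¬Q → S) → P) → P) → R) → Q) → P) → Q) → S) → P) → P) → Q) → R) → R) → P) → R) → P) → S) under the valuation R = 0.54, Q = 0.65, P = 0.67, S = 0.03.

¬Q: Gödel ¬ of 0.65 = 0 (operand ≠ 0)
(¬Q → S): 0 ≤ 0.03, so result = 1
((¬Q → S) → P): 1 > 0.67, so result = 0.67
(((¬Q → S) → P) → P): 0.67 ≤ 0.67, so result = 1
((((¬Q → S) → P) → P) → R): 1 > 0.54, so result = 0.54
(((((¬Q → S) → P) → P) → R) → Q): 0.54 ≤ 0.65, so result = 1
((((((¬Q → S) → P) → P) → R) → Q) → P): 1 > 0.67, so result = 0.67
(((((((¬Q → S) → P) → P) → R) → Q) → P) → Q): 0.67 > 0.65, so result = 0.65
((((((((¬Q → S) → P) → P) → R) → Q) → P) → Q) → S): 0.65 > 0.03, so result = 0.03
(((((((((¬Q → S) → P) → P) → R) → Q) → P) → Q) → S) → P): 0.03 ≤ 0.67, so result = 1
((((((((((¬Q → S) → P) → P) → R) → Q) → P) → Q) → S) → P) → P): 1 > 0.67, so result = 0.67
(((((((((((¬Q → S) → P) → P) → R) → Q) → P) → Q) → S) → P) → P) → Q): 0.67 > 0.65, so result = 0.65
((((((((((((¬Q → S) → P) → P) → R) → Q) → P) → Q) → S) → P) → P) → Q) → R): 0.65 > 0.54, so result = 0.54
(((((((((((((¬Q → S) → P) → P) → R) → Q) → P) → Q) → S) → P) → P) → Q) → R) → R): 0.54 ≤ 0.54, so result = 1
((((((((((((((¬Q → S) → P) → P) → R) → Q) → P) → Q) → S) → P) → P) → Q) → R) → R) → P): 1 > 0.67, so result = 0.67
(((((((((((((((¬Q → S) → P) → P) → R) → Q) → P) → Q) → S) → P) → P) → Q) → R) → R) → P) → R): 0.67 > 0.54, so result = 0.54
((((((((((((((((¬Q → S) → P) → P) → R) → Q) → P) → Q) → S) → P) → P) → Q) → R) → R) → P) → R) → P): 0.54 ≤ 0.67, so result = 1
(((((((((((((((((¬Q → S) → P) → P) → R) → Q) → P) → Q) → S) → P) → P) → Q) → R) → R) → P) → R) → P) → S): 1 > 0.03, so result = 0.03

0.03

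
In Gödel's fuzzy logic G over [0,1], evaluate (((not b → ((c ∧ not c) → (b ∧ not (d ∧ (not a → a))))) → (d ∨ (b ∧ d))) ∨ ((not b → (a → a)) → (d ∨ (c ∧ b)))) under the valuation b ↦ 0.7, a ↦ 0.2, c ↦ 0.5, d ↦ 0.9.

not b: Gödel ¬ of 0.7 = 0 (operand ≠ 0)
not c: Gödel ¬ of 0.5 = 0 (operand ≠ 0)
(c ∧ not c) = min(0.5, 0) = 0
not a: Gödel ¬ of 0.2 = 0 (operand ≠ 0)
(not a → a): 0 ≤ 0.2, so result = 1
(d ∧ (not a → a)) = min(0.9, 1) = 0.9
not (d ∧ (not a → a)): Gödel ¬ of 0.9 = 0 (operand ≠ 0)
(b ∧ not (d ∧ (not a → a))) = min(0.7, 0) = 0
((c ∧ not c) → (b ∧ not (d ∧ (not a → a)))): 0 ≤ 0, so result = 1
(not b → ((c ∧ not c) → (b ∧ not (d ∧ (not a → a))))): 0 ≤ 1, so result = 1
(b ∧ d) = min(0.7, 0.9) = 0.7
(d ∨ (b ∧ d)) = max(0.9, 0.7) = 0.9
((not b → ((c ∧ not c) → (b ∧ not (d ∧ (not a → a))))) → (d ∨ (b ∧ d))): 1 > 0.9, so result = 0.9
not b: Gödel ¬ of 0.7 = 0 (operand ≠ 0)
(a → a): 0.2 ≤ 0.2, so result = 1
(not b → (a → a)): 0 ≤ 1, so result = 1
(c ∧ b) = min(0.5, 0.7) = 0.5
(d ∨ (c ∧ b)) = max(0.9, 0.5) = 0.9
((not b → (a → a)) → (d ∨ (c ∧ b))): 1 > 0.9, so result = 0.9
(((not b → ((c ∧ not c) → (b ∧ not (d ∧ (not a → a))))) → (d ∨ (b ∧ d))) ∨ ((not b → (a → a)) → (d ∨ (c ∧ b)))) = max(0.9, 0.9) = 0.9

0.90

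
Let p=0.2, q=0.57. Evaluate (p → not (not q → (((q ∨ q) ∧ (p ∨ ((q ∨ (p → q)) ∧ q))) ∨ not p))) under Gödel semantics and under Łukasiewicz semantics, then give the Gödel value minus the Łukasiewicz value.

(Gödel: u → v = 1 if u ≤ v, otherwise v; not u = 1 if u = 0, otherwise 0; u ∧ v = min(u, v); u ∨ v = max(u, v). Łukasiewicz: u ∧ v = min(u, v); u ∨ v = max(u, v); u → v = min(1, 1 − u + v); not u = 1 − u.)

-0.80

Gödel evaluation:
  not q: Gödel ¬ of 0.57 = 0 (operand ≠ 0)
  (q ∨ q) = max(0.57, 0.57) = 0.57
  (p → q): 0.2 ≤ 0.57, so result = 1
  (q ∨ (p → q)) = max(0.57, 1) = 1
  ((q ∨ (p → q)) ∧ q) = min(1, 0.57) = 0.57
  (p ∨ ((q ∨ (p → q)) ∧ q)) = max(0.2, 0.57) = 0.57
  ((q ∨ q) ∧ (p ∨ ((q ∨ (p → q)) ∧ q))) = min(0.57, 0.57) = 0.57
  not p: Gödel ¬ of 0.2 = 0 (operand ≠ 0)
  (((q ∨ q) ∧ (p ∨ ((q ∨ (p → q)) ∧ q))) ∨ not p) = max(0.57, 0) = 0.57
  (not q → (((q ∨ q) ∧ (p ∨ ((q ∨ (p → q)) ∧ q))) ∨ not p)): 0 ≤ 0.57, so result = 1
  not (not q → (((q ∨ q) ∧ (p ∨ ((q ∨ (p → q)) ∧ q))) ∨ not p)): Gödel ¬ of 1 = 0 (operand ≠ 0)
  (p → not (not q → (((q ∨ q) ∧ (p ∨ ((q ∨ (p → q)) ∧ q))) ∨ not p))): 0.2 > 0, so result = 0
  Gödel value = 0
Łukasiewicz evaluation:
  not q: Łukasiewicz ¬ gives 1 − 0.57 = 0.43
  (q ∨ q) = max(0.57, 0.57) = 0.57
  (p → q): min(1, 1 − 0.2 + 0.57) = 1
  (q ∨ (p → q)) = max(0.57, 1) = 1
  ((q ∨ (p → q)) ∧ q) = min(1, 0.57) = 0.57
  (p ∨ ((q ∨ (p → q)) ∧ q)) = max(0.2, 0.57) = 0.57
  ((q ∨ q) ∧ (p ∨ ((q ∨ (p → q)) ∧ q))) = min(0.57, 0.57) = 0.57
  not p: Łukasiewicz ¬ gives 1 − 0.2 = 0.8
  (((q ∨ q) ∧ (p ∨ ((q ∨ (p → q)) ∧ q))) ∨ not p) = max(0.57, 0.8) = 0.8
  (not q → (((q ∨ q) ∧ (p ∨ ((q ∨ (p → q)) ∧ q))) ∨ not p)): min(1, 1 − 0.43 + 0.8) = 1
  not (not q → (((q ∨ q) ∧ (p ∨ ((q ∨ (p → q)) ∧ q))) ∨ not p)): Łukasiewicz ¬ gives 1 − 1 = 0
  (p → not (not q → (((q ∨ q) ∧ (p ∨ ((q ∨ (p → q)) ∧ q))) ∨ not p))): min(1, 1 − 0.2 + 0) = 0.8
  Łukasiewicz value = 0.8
Difference: 0 − 0.8 = -0.80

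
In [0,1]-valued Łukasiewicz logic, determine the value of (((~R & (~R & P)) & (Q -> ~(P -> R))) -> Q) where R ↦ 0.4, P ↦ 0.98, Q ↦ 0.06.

~R: Łukasiewicz ¬ gives 1 − 0.4 = 0.6
~R: Łukasiewicz ¬ gives 1 − 0.4 = 0.6
(~R & P) = min(0.6, 0.98) = 0.6
(~R & (~R & P)) = min(0.6, 0.6) = 0.6
(P -> R): min(1, 1 − 0.98 + 0.4) = 0.42
~(P -> R): Łukasiewicz ¬ gives 1 − 0.42 = 0.58
(Q -> ~(P -> R)): min(1, 1 − 0.06 + 0.58) = 1
((~R & (~R & P)) & (Q -> ~(P -> R))) = min(0.6, 1) = 0.6
(((~R & (~R & P)) & (Q -> ~(P -> R))) -> Q): min(1, 1 − 0.6 + 0.06) = 0.46

0.46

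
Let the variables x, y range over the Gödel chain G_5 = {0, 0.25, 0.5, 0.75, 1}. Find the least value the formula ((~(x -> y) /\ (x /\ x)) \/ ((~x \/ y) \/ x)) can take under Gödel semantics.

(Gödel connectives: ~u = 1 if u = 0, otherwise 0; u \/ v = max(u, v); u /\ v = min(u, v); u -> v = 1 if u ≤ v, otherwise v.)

The minimum is attained at x = 0.25, y = 0:
  (x -> y): 0.25 > 0, so result = 0
  ~(x -> y): Gödel ¬ of 0 = 1 (operand is 0)
  (x /\ x) = min(0.25, 0.25) = 0.25
  (~(x -> y) /\ (x /\ x)) = min(1, 0.25) = 0.25
  ~x: Gödel ¬ of 0.25 = 0 (operand ≠ 0)
  (~x \/ y) = max(0, 0) = 0
  ((~x \/ y) \/ x) = max(0, 0.25) = 0.25
  ((~(x -> y) /\ (x /\ x)) \/ ((~x \/ y) \/ x)) = max(0.25, 0.25) = 0.25
Checking all 25 assignments confirms none give a value below 0.25.

0.25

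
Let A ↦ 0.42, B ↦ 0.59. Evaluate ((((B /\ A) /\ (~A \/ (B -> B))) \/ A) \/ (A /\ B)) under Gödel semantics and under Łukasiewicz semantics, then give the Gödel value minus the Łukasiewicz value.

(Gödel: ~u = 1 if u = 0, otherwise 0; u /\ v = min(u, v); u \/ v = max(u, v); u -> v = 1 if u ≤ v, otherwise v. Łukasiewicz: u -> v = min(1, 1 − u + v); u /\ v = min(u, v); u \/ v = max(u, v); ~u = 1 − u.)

Gödel evaluation:
  (B /\ A) = min(0.59, 0.42) = 0.42
  ~A: Gödel ¬ of 0.42 = 0 (operand ≠ 0)
  (B -> B): 0.59 ≤ 0.59, so result = 1
  (~A \/ (B -> B)) = max(0, 1) = 1
  ((B /\ A) /\ (~A \/ (B -> B))) = min(0.42, 1) = 0.42
  (((B /\ A) /\ (~A \/ (B -> B))) \/ A) = max(0.42, 0.42) = 0.42
  (A /\ B) = min(0.42, 0.59) = 0.42
  ((((B /\ A) /\ (~A \/ (B -> B))) \/ A) \/ (A /\ B)) = max(0.42, 0.42) = 0.42
  Gödel value = 0.42
Łukasiewicz evaluation:
  (B /\ A) = min(0.59, 0.42) = 0.42
  ~A: Łukasiewicz ¬ gives 1 − 0.42 = 0.58
  (B -> B): min(1, 1 − 0.59 + 0.59) = 1
  (~A \/ (B -> B)) = max(0.58, 1) = 1
  ((B /\ A) /\ (~A \/ (B -> B))) = min(0.42, 1) = 0.42
  (((B /\ A) /\ (~A \/ (B -> B))) \/ A) = max(0.42, 0.42) = 0.42
  (A /\ B) = min(0.42, 0.59) = 0.42
  ((((B /\ A) /\ (~A \/ (B -> B))) \/ A) \/ (A /\ B)) = max(0.42, 0.42) = 0.42
  Łukasiewicz value = 0.42
Difference: 0.42 − 0.42 = 0.00

0.00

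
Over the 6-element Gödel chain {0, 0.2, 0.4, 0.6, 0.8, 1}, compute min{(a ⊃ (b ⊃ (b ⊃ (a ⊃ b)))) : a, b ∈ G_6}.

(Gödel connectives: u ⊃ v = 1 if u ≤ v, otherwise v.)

Every assignment gives 1. For instance at a = 0, b = 0:
  (a ⊃ b): 0 ≤ 0, so result = 1
  (b ⊃ (a ⊃ b)): 0 ≤ 1, so result = 1
  (b ⊃ (b ⊃ (a ⊃ b))): 0 ≤ 1, so result = 1
  (a ⊃ (b ⊃ (b ⊃ (a ⊃ b)))): 0 ≤ 1, so result = 1
All 36 assignments give value 1 — the formula is a G_6-tautology.

1.00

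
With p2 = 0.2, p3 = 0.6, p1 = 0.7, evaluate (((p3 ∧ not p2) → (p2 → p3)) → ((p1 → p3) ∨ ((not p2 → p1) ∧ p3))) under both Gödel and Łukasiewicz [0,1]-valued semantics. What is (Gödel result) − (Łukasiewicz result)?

-0.30

Gödel evaluation:
  not p2: Gödel ¬ of 0.2 = 0 (operand ≠ 0)
  (p3 ∧ not p2) = min(0.6, 0) = 0
  (p2 → p3): 0.2 ≤ 0.6, so result = 1
  ((p3 ∧ not p2) → (p2 → p3)): 0 ≤ 1, so result = 1
  (p1 → p3): 0.7 > 0.6, so result = 0.6
  not p2: Gödel ¬ of 0.2 = 0 (operand ≠ 0)
  (not p2 → p1): 0 ≤ 0.7, so result = 1
  ((not p2 → p1) ∧ p3) = min(1, 0.6) = 0.6
  ((p1 → p3) ∨ ((not p2 → p1) ∧ p3)) = max(0.6, 0.6) = 0.6
  (((p3 ∧ not p2) → (p2 → p3)) → ((p1 → p3) ∨ ((not p2 → p1) ∧ p3))): 1 > 0.6, so result = 0.6
  Gödel value = 0.6
Łukasiewicz evaluation:
  not p2: Łukasiewicz ¬ gives 1 − 0.2 = 0.8
  (p3 ∧ not p2) = min(0.6, 0.8) = 0.6
  (p2 → p3): min(1, 1 − 0.2 + 0.6) = 1
  ((p3 ∧ not p2) → (p2 → p3)): min(1, 1 − 0.6 + 1) = 1
  (p1 → p3): min(1, 1 − 0.7 + 0.6) = 0.9
  not p2: Łukasiewicz ¬ gives 1 − 0.2 = 0.8
  (not p2 → p1): min(1, 1 − 0.8 + 0.7) = 0.9
  ((not p2 → p1) ∧ p3) = min(0.9, 0.6) = 0.6
  ((p1 → p3) ∨ ((not p2 → p1) ∧ p3)) = max(0.9, 0.6) = 0.9
  (((p3 ∧ not p2) → (p2 → p3)) → ((p1 → p3) ∨ ((not p2 → p1) ∧ p3))): min(1, 1 − 1 + 0.9) = 0.9
  Łukasiewicz value = 0.9
Difference: 0.6 − 0.9 = -0.30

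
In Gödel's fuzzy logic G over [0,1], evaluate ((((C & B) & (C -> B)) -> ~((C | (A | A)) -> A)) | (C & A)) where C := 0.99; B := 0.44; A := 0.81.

(C & B) = min(0.99, 0.44) = 0.44
(C -> B): 0.99 > 0.44, so result = 0.44
((C & B) & (C -> B)) = min(0.44, 0.44) = 0.44
(A | A) = max(0.81, 0.81) = 0.81
(C | (A | A)) = max(0.99, 0.81) = 0.99
((C | (A | A)) -> A): 0.99 > 0.81, so result = 0.81
~((C | (A | A)) -> A): Gödel ¬ of 0.81 = 0 (operand ≠ 0)
(((C & B) & (C -> B)) -> ~((C | (A | A)) -> A)): 0.44 > 0, so result = 0
(C & A) = min(0.99, 0.81) = 0.81
((((C & B) & (C -> B)) -> ~((C | (A | A)) -> A)) | (C & A)) = max(0, 0.81) = 0.81

0.81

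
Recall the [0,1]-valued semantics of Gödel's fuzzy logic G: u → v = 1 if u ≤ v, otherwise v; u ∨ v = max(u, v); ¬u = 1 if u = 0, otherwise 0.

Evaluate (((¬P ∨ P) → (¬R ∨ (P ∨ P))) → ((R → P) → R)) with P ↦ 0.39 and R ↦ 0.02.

¬P: Gödel ¬ of 0.39 = 0 (operand ≠ 0)
(¬P ∨ P) = max(0, 0.39) = 0.39
¬R: Gödel ¬ of 0.02 = 0 (operand ≠ 0)
(P ∨ P) = max(0.39, 0.39) = 0.39
(¬R ∨ (P ∨ P)) = max(0, 0.39) = 0.39
((¬P ∨ P) → (¬R ∨ (P ∨ P))): 0.39 ≤ 0.39, so result = 1
(R → P): 0.02 ≤ 0.39, so result = 1
((R → P) → R): 1 > 0.02, so result = 0.02
(((¬P ∨ P) → (¬R ∨ (P ∨ P))) → ((R → P) → R)): 1 > 0.02, so result = 0.02

0.02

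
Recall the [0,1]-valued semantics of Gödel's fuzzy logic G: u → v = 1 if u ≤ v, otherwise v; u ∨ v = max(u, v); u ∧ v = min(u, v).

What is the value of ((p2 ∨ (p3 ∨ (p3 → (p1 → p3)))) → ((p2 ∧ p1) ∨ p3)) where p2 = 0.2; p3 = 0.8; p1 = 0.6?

0.80

(p1 → p3): 0.6 ≤ 0.8, so result = 1
(p3 → (p1 → p3)): 0.8 ≤ 1, so result = 1
(p3 ∨ (p3 → (p1 → p3))) = max(0.8, 1) = 1
(p2 ∨ (p3 ∨ (p3 → (p1 → p3)))) = max(0.2, 1) = 1
(p2 ∧ p1) = min(0.2, 0.6) = 0.2
((p2 ∧ p1) ∨ p3) = max(0.2, 0.8) = 0.8
((p2 ∨ (p3 ∨ (p3 → (p1 → p3)))) → ((p2 ∧ p1) ∨ p3)): 1 > 0.8, so result = 0.8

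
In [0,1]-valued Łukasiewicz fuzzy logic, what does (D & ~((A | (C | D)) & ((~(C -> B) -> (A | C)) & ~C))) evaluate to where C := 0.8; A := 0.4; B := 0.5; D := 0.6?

(C | D) = max(0.8, 0.6) = 0.8
(A | (C | D)) = max(0.4, 0.8) = 0.8
(C -> B): min(1, 1 − 0.8 + 0.5) = 0.7
~(C -> B): Łukasiewicz ¬ gives 1 − 0.7 = 0.3
(A | C) = max(0.4, 0.8) = 0.8
(~(C -> B) -> (A | C)): min(1, 1 − 0.3 + 0.8) = 1
~C: Łukasiewicz ¬ gives 1 − 0.8 = 0.2
((~(C -> B) -> (A | C)) & ~C) = min(1, 0.2) = 0.2
((A | (C | D)) & ((~(C -> B) -> (A | C)) & ~C)) = min(0.8, 0.2) = 0.2
~((A | (C | D)) & ((~(C -> B) -> (A | C)) & ~C)): Łukasiewicz ¬ gives 1 − 0.2 = 0.8
(D & ~((A | (C | D)) & ((~(C -> B) -> (A | C)) & ~C))) = min(0.6, 0.8) = 0.6

0.60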